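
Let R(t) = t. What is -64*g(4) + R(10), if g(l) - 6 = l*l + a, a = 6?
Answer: -1782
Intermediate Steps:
g(l) = 12 + l² (g(l) = 6 + (l*l + 6) = 6 + (l² + 6) = 6 + (6 + l²) = 12 + l²)
-64*g(4) + R(10) = -64*(12 + 4²) + 10 = -64*(12 + 16) + 10 = -64*28 + 10 = -1792 + 10 = -1782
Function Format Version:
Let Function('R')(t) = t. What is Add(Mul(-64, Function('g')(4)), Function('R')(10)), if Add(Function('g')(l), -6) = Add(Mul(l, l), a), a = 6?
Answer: -1782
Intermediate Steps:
Function('g')(l) = Add(12, Pow(l, 2)) (Function('g')(l) = Add(6, Add(Mul(l, l), 6)) = Add(6, Add(Pow(l, 2), 6)) = Add(6, Add(6, Pow(l, 2))) = Add(12, Pow(l, 2)))
Add(Mul(-64, Function('g')(4)), Function('R')(10)) = Add(Mul(-64, Add(12, Pow(4, 2))), 10) = Add(Mul(-64, Add(12, 16)), 10) = Add(Mul(-64, 28), 10) = Add(-1792, 10) = -1782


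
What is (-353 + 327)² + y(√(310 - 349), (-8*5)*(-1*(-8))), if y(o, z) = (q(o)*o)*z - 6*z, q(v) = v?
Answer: 15076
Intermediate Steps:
y(o, z) = -6*z + z*o² (y(o, z) = (o*o)*z - 6*z = o²*z - 6*z = z*o² - 6*z = -6*z + z*o²)
(-353 + 327)² + y(√(310 - 349), (-8*5)*(-1*(-8))) = (-353 + 327)² + ((-8*5)*(-1*(-8)))*(-6 + (√(310 - 349))²) = (-26)² + (-40*8)*(-6 + (√(-39))²) = 676 - 320*(-6 + (I*√39)²) = 676 - 320*(-6 - 39) = 676 - 320*(-45) = 676 + 14400 = 15076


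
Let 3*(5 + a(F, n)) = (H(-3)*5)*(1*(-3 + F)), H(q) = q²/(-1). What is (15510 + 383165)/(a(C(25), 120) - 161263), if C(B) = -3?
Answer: -398675/161178 ≈ -2.4735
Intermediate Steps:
H(q) = -q² (H(q) = q²*(-1) = -q²)
a(F, n) = 40 - 15*F (a(F, n) = -5 + ((-1*(-3)²*5)*(1*(-3 + F)))/3 = -5 + ((-1*9*5)*(-3 + F))/3 = -5 + ((-9*5)*(-3 + F))/3 = -5 + (-45*(-3 + F))/3 = -5 + (135 - 45*F)/3 = -5 + (45 - 15*F) = 40 - 15*F)
(15510 + 383165)/(a(C(25), 120) - 161263) = (15510 + 383165)/((40 - 15*(-3)) - 161263) = 398675/((40 + 45) - 161263) = 398675/(85 - 161263) = 398675/(-161178) = 398675*(-1/161178) = -398675/161178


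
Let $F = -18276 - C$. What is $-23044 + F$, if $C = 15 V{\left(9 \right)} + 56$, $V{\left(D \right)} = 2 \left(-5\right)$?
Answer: $-41226$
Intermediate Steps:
$V{\left(D \right)} = -10$
$C = -94$ ($C = 15 \left(-10\right) + 56 = -150 + 56 = -94$)
$F = -18182$ ($F = -18276 - -94 = -18276 + 94 = -18182$)
$-23044 + F = -23044 - 18182 = -41226$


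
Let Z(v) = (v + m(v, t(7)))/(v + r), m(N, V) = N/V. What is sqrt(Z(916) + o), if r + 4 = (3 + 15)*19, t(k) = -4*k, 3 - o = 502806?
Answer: 9*I*sqrt(53144812182)/2926 ≈ 709.09*I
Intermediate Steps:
o = -502803 (o = 3 - 1*502806 = 3 - 502806 = -502803)
r = 338 (r = -4 + (3 + 15)*19 = -4 + 18*19 = -4 + 342 = 338)
Z(v) = 27*v/(28*(338 + v)) (Z(v) = (v + v/((-4*7)))/(v + 338) = (v + v/(-28))/(338 + v) = (v + v*(-1/28))/(338 + v) = (v - v/28)/(338 + v) = (27*v/28)/(338 + v) = 27*v/(28*(338 + v)))
sqrt(Z(916) + o) = sqrt((27/28)*916/(338 + 916) - 502803) = sqrt((27/28)*916/1254 - 502803) = sqrt((27/28)*916*(1/1254) - 502803) = sqrt(2061/2926 - 502803) = sqrt(-1471199517/2926) = 9*I*sqrt(53144812182)/2926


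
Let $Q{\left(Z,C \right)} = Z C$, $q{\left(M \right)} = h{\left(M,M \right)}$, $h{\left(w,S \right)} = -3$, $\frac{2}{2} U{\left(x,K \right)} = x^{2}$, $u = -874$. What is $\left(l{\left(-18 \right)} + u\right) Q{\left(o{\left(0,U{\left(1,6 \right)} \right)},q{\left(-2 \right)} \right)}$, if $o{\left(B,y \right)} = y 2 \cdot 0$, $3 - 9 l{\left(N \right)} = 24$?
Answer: $0$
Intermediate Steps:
$U{\left(x,K \right)} = x^{2}$
$q{\left(M \right)} = -3$
$l{\left(N \right)} = - \frac{7}{3}$ ($l{\left(N \right)} = \frac{1}{3} - \frac{8}{3} = - \frac{7}{3}$)
$o{\left(B,y \right)} = 0$ ($o{\left(B,y \right)} = 2 y 0 = 0$)
$Q{\left(Z,C \right)} = C Z$
$\left(l{\left(-18 \right)} + u\right) Q{\left(o{\left(0,U{\left(1,6 \right)} \right)},q{\left(-2 \right)} \right)} = \left(- \frac{7}{3} - 874\right) \left(\left(-3\right) 0\right) = \left(- \frac{2629}{3}\right) 0 = 0$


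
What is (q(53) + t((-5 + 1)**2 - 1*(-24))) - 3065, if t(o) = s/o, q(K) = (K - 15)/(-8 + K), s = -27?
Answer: -1103339/360 ≈ -3064.8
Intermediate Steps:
q(K) = (-15 + K)/(-8 + K)
t(o) = -27/o
(q(53) + t((-5 + 1)**2 - 1*(-24))) - 3065 = ((-15 + 53)/(-8 + 53) - 27/((-5 + 1)**2 - 1*(-24))) - 3065 = (38/45 - 27/((-4)**2 + 24)) - 3065 = ((1/45)*38 - 27/(16 + 24)) - 3065 = (38/45 - 27/40) - 3065 = 61/360 - 3065 = -1103339/360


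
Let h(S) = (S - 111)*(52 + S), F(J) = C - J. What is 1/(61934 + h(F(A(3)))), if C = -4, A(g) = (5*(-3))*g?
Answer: 1/55424 ≈ 1.8043e-5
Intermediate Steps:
A(g) = -15*g
F(J) = -4 - J
h(S) = (-111 + S)*(52 + S)
1/(61934 + h(F(A(3)))) = 1/(61934 + (-5772 + (-4 - (-15)*3)² - 59*(-4 - (-15)*3))) = 1/(61934 + (-5772 + (-4 - 1*(-45))² - 59*(-4 - 1*(-45)))) = 1/(61934 + (-5772 + (-4 + 45)² - 59*(-4 + 45))) = 1/(61934 + (-5772 + 41² - 59*41)) = 1/(61934 + (-5772 + 1681 - 2419)) = 1/(61934 - 6510) = 1/55424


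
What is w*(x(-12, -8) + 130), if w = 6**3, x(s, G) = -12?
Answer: 25488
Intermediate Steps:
w = 216
w*(x(-12, -8) + 130) = 216*(-12 + 130) = 216*118 = 25488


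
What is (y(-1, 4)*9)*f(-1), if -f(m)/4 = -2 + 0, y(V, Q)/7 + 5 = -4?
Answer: -4536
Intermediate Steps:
y(V, Q) = -63 (y(V, Q) = -35 + 7*(-4) = -35 - 28 = -63)
f(m) = 8 (f(m) = -4*(-2 + 0) = -4*(-2) = 8)
(y(-1, 4)*9)*f(-1) = -63*9*8 = -567*8 = -4536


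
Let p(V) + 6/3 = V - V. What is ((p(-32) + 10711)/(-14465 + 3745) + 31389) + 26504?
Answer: 620602251/10720 ≈ 57892.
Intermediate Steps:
p(V) = -2 (p(V) = -2 + (V - V) = -2 + 0 = -2)
((p(-32) + 10711)/(-14465 + 3745) + 31389) + 26504 = ((-2 + 10711)/(-14465 + 3745) + 31389) + 26504 = (10709/(-10720) + 31389) + 26504 = (10709*(-1/10720) + 31389) + 26504 = (-10709/10720 + 31389) + 26504 = 336479371/10720 + 26504 = 620602251/10720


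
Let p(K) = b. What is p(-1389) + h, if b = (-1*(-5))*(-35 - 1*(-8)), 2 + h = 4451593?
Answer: 4451456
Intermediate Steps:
h = 4451591 (h = -2 + 4451593 = 4451591)
b = -135 (b = 5*(-35 + 8) = 5*(-27) = -135)
p(K) = -135
p(-1389) + h = -135 + 4451591 = 4451456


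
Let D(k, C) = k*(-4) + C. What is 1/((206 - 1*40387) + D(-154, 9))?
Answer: -1/39556 ≈ -2.5281e-5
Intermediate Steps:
D(k, C) = C - 4*k (D(k, C) = -4*k + C = C - 4*k)
1/((206 - 1*40387) + D(-154, 9)) = 1/((206 - 1*40387) + (9 - 4*(-154))) = 1/((206 - 40387) + (9 + 616)) = 1/(-40181 + 625) = 1/(-39556) = -1/39556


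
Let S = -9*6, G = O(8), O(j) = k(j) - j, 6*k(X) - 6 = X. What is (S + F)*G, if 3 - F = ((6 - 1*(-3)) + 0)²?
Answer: 748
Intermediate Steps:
k(X) = 1 + X/6
O(j) = 1 - 5*j/6 (O(j) = (1 + j/6) - j = 1 - 5*j/6)
G = -17/3 (G = 1 - ⅚*8 = 1 - 20/3 = -17/3 ≈ -5.6667)
S = -54
F = -78 (F = 3 - ((6 - 1*(-3)) + 0)² = 3 - ((6 + 3) + 0)² = 3 - (9 + 0)² = 3 - 1*9² = 3 - 1*81 = 3 - 81 = -78)
(S + F)*G = (-54 - 78)*(-17/3) = -132*(-17/3) = 748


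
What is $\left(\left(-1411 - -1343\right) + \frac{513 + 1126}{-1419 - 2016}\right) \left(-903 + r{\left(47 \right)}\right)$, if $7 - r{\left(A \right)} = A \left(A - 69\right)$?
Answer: $- \frac{10820074}{1145} \approx -9449.8$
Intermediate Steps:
$r{\left(A \right)} = 7 - A \left(-69 + A\right)$ ($r{\left(A \right)} = 7 - A \left(A - 69\right) = 7 - A \left(-69 + A\right)$)
$\left(\left(-1411 - -1343\right) + \frac{513 + 1126}{-1419 - 2016}\right) \left(-903 + r{\left(47 \right)}\right) = \left(\left(-1411 - -1343\right) + \frac{513 + 1126}{-1419 - 2016}\right) \left(-903 + \left(7 - 47^{2} + 69 \cdot 47\right)\right) = \left(\left(-1411 + 1343\right) + \frac{1639}{-3435}\right) \left(-903 + \left(7 - 2209 + 3243\right)\right) = \left(-68 + 1639 \left(- \frac{1}{3435}\right)\right) \left(-903 + \left(7 - 2209 + 3243\right)\right) = \left(-68 - \frac{1639}{3435}\right) \left(-903 + 1041\right) = \left(- \frac{235219}{3435}\right) 138 = - \frac{10820074}{1145}$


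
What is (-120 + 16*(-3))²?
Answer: 28224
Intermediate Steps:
(-120 + 16*(-3))² = (-120 - 48)² = (-168)² = 28224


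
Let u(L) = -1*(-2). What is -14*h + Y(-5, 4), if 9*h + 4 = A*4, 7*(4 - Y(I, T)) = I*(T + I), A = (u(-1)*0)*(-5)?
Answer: 599/63 ≈ 9.5079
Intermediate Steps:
u(L) = 2
A = 0 (A = (2*0)*(-5) = 0*(-5) = 0)
Y(I, T) = 4 - I*(I + T)/7 (Y(I, T) = 4 - I*(T + I)/7 = 4 - I*(I + T)/7)
h = -4/9 (h = -4/9 + (0*4)/9 = -4/9 + (⅑)*0 = -4/9 + 0 = -4/9 ≈ -0.44444)
-14*h + Y(-5, 4) = -14*(-4/9) + (4 - ⅐*(-5)² - ⅐*(-5)*4) = 56/9 + (4 - ⅐*25 + 20/7) = 56/9 + (4 - 25/7 + 20/7) = 56/9 + 23/7 = 599/63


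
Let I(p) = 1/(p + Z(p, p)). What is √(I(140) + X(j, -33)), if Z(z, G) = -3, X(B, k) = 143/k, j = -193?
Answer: I*√730758/411 ≈ 2.0799*I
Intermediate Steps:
I(p) = 1/(-3 + p) (I(p) = 1/(p - 3) = 1/(-3 + p))
√(I(140) + X(j, -33)) = √(1/(-3 + 140) + 143/(-33)) = √(1/137 + 143*(-1/33)) = √(1/137 - 13/3) = √(-1778/411) = I*√730758/411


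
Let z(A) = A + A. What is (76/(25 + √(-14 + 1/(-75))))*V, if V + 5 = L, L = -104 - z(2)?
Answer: -8051250/23963 + 21470*I*√3153/23963 ≈ -335.99 + 50.31*I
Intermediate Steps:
z(A) = 2*A
L = -108 (L = -104 - 2*2 = -104 - 1*4 = -104 - 4 = -108)
V = -113 (V = -5 - 108 = -113)
(76/(25 + √(-14 + 1/(-75))))*V = (76/(25 + √(-14 + 1/(-75))))*(-113) = (76/(25 + √(-14 - 1/75)))*(-113) = (76/(25 + √(-1051/75)))*(-113) = (76/(25 + I*√3153/15))*(-113) = -8588/(25 + I*√3153/15)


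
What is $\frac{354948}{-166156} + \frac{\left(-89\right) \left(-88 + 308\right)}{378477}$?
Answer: $- \frac{3127113379}{1429232373} \approx -2.188$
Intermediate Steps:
$\frac{354948}{-166156} + \frac{\left(-89\right) \left(-88 + 308\right)}{378477} = 354948 \left(- \frac{1}{166156}\right) + \left(-89\right) 220 \cdot \frac{1}{378477} = - \frac{88737}{41539} - \frac{1780}{34407} = - \frac{3127113379}{1429232373}$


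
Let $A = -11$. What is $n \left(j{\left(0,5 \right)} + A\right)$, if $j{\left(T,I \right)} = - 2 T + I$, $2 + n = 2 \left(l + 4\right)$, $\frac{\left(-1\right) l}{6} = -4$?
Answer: $-324$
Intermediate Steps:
$l = 24$ ($l = \left(-6\right) \left(-4\right) = 24$)
$n = 54$ ($n = -2 + 2 \left(24 + 4\right) = -2 + 2 \cdot 28 = -2 + 56 = 54$)
$j{\left(T,I \right)} = I - 2 T$
$n \left(j{\left(0,5 \right)} + A\right) = 54 \left(\left(5 - 0\right) - 11\right) = 54 \left(\left(5 + 0\right) - 11\right) = 54 \left(5 - 11\right) = 54 \left(-6\right) = -324$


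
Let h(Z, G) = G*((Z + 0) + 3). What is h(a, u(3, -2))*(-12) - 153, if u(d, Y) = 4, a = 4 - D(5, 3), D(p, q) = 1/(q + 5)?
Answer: -483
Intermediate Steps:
D(p, q) = 1/(5 + q)
a = 31/8 (a = 4 - 1/(5 + 3) = 4 - 1/8 = 4 - 1*⅛ = 4 - ⅛ = 31/8 ≈ 3.8750)
h(Z, G) = G*(3 + Z) (h(Z, G) = G*(Z + 3) = G*(3 + Z))
h(a, u(3, -2))*(-12) - 153 = (4*(3 + 31/8))*(-12) - 153 = (4*(55/8))*(-12) - 153 = (55/2)*(-12) - 153 = -330 - 153 = -483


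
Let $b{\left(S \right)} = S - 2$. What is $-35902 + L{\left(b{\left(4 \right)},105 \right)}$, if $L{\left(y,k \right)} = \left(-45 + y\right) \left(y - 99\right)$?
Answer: $-31731$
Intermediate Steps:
$b{\left(S \right)} = -2 + S$
$L{\left(y,k \right)} = \left(-99 + y\right) \left(-45 + y\right)$ ($L{\left(y,k \right)} = \left(-45 + y\right) \left(-99 + y\right) = \left(-99 + y\right) \left(-45 + y\right)$)
$-35902 + L{\left(b{\left(4 \right)},105 \right)} = -35902 + \left(4455 + \left(-2 + 4\right)^{2} - 144 \left(-2 + 4\right)\right) = -35902 + \left(4455 + 2^{2} - 288\right) = -35902 + \left(4455 + 4 - 288\right) = -35902 + 4171 = -31731$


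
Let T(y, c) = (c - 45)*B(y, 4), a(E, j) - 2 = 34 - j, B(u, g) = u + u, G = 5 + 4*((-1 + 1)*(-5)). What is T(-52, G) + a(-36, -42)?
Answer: 4238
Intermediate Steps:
G = 5 (G = 5 + 4*(0*(-5)) = 5 + 4*0 = 5 + 0 = 5)
B(u, g) = 2*u
a(E, j) = 36 - j (a(E, j) = 2 + (34 - j) = 36 - j)
T(y, c) = 2*y*(-45 + c) (T(y, c) = (c - 45)*(2*y) = (-45 + c)*(2*y) = 2*y*(-45 + c))
T(-52, G) + a(-36, -42) = 2*(-52)*(-45 + 5) + (36 - 1*(-42)) = 2*(-52)*(-40) + (36 + 42) = 4160 + 78 = 4238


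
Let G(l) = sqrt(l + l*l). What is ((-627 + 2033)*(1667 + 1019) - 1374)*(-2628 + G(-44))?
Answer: -9921073176 + 7550284*sqrt(473) ≈ -9.7569e+9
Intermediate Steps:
G(l) = sqrt(l + l**2)
((-627 + 2033)*(1667 + 1019) - 1374)*(-2628 + G(-44)) = ((-627 + 2033)*(1667 + 1019) - 1374)*(-2628 + sqrt(-44*(1 - 44))) = (1406*2686 - 1374)*(-2628 + sqrt(-44*(-43))) = (3776516 - 1374)*(-2628 + sqrt(1892)) = 3775142*(-2628 + 2*sqrt(473)) = -9921073176 + 7550284*sqrt(473)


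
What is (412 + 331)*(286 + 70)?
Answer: 264508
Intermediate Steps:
(412 + 331)*(286 + 70) = 743*356 = 264508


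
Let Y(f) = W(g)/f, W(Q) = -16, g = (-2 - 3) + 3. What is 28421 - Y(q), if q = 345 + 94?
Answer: 12476835/439 ≈ 28421.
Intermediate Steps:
g = -2 (g = -5 + 3 = -2)
q = 439
Y(f) = -16/f
28421 - Y(q) = 28421 - (-16)/439 = 28421 - 1*(-16/439) = 28421 + 16/439 = 12476835/439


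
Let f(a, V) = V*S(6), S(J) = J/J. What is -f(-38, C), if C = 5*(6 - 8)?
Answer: 10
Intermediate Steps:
S(J) = 1
C = -10 (C = 5*(-2) = -10)
f(a, V) = V (f(a, V) = V*1 = V)
-f(-38, C) = -1*(-10) = 10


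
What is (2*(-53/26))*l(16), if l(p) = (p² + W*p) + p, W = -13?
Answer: -3392/13 ≈ -260.92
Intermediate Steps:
l(p) = p² - 12*p (l(p) = (p² - 13*p) + p = p² - 12*p)
(2*(-53/26))*l(16) = (2*(-53/26))*(16*(-12 + 16)) = (2*(-53*1/26))*(16*4) = (2*(-53/26))*64 = -53/13*64 = -3392/13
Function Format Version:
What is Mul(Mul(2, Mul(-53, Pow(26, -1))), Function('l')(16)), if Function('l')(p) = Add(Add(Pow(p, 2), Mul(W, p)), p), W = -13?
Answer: Rational(-3392, 13) ≈ -260.92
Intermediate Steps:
Function('l')(p) = Add(Pow(p, 2), Mul(-12, p)) (Function('l')(p) = Add(Add(Pow(p, 2), Mul(-13, p)), p) = Add(Pow(p, 2), Mul(-12, p)))
Mul(Mul(2, Mul(-53, Pow(26, -1))), Function('l')(16)) = Mul(Mul(2, Mul(-53, Pow(26, -1))), Mul(16, Add(-12, 16))) = Mul(Mul(2, Mul(-53, Rational(1, 26))), Mul(16, 4)) = Mul(Mul(2, Rational(-53, 26)), 64) = Mul(Rational(-53, 13), 64) = Rational(-3392, 13)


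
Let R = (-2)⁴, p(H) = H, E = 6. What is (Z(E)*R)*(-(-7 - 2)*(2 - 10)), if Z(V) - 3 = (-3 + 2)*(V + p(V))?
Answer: 10368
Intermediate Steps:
Z(V) = 3 - 2*V (Z(V) = 3 + (-3 + 2)*(V + V) = 3 - 2*V)
R = 16
(Z(E)*R)*(-(-7 - 2)*(2 - 10)) = ((3 - 2*6)*16)*(-(-7 - 2)*(2 - 10)) = ((3 - 12)*16)*(-(-9)*(-8)) = (-9*16)*(-1*72) = -144*(-72) = 10368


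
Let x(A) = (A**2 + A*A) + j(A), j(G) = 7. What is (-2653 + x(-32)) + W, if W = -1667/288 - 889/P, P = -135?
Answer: -2579917/4320 ≈ -597.20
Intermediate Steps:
W = 3443/4320 (W = -1667/288 - 889/(-135) = -1667*1/288 - 889*(-1/135) = -1667/288 + 889/135 = 3443/4320 ≈ 0.79699)
x(A) = 7 + 2*A**2 (x(A) = (A**2 + A*A) + 7 = (A**2 + A**2) + 7 = 2*A**2 + 7 = 7 + 2*A**2)
(-2653 + x(-32)) + W = (-2653 + (7 + 2*(-32)**2)) + 3443/4320 = (-2653 + (7 + 2*1024)) + 3443/4320 = (-2653 + (7 + 2048)) + 3443/4320 = (-2653 + 2055) + 3443/4320 = -598 + 3443/4320 = -2579917/4320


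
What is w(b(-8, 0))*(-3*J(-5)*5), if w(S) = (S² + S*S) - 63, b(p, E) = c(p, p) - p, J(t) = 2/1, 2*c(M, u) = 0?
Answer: -1950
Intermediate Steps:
c(M, u) = 0 (c(M, u) = (½)*0 = 0)
J(t) = 2 (J(t) = 2*1 = 2)
b(p, E) = -p (b(p, E) = 0 - p = -p)
w(S) = -63 + 2*S² (w(S) = (S² + S²) - 63 = 2*S² - 63 = -63 + 2*S²)
w(b(-8, 0))*(-3*J(-5)*5) = (-63 + 2*(-1*(-8))²)*(-3*2*5) = (-63 + 2*8²)*(-6*5) = (-63 + 2*64)*(-30) = (-63 + 128)*(-30) = 65*(-30) = -1950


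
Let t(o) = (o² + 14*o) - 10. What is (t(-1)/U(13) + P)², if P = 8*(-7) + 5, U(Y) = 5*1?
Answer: 77284/25 ≈ 3091.4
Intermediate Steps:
U(Y) = 5
t(o) = -10 + o² + 14*o
P = -51 (P = -56 + 5 = -51)
(t(-1)/U(13) + P)² = ((-10 + (-1)² + 14*(-1))/5 - 51)² = ((-10 + 1 - 14)*(⅕) - 51)² = (-23*⅕ - 51)² = (-23/5 - 51)² = (-278/5)² = 77284/25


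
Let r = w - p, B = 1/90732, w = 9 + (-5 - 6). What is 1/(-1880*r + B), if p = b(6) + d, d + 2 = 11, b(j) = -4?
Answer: 90732/1194033121 ≈ 7.5988e-5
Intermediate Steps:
w = -2 (w = 9 - 11 = -2)
d = 9 (d = -2 + 11 = 9)
B = 1/90732 ≈ 1.1021e-5
p = 5 (p = -4 + 9 = 5)
r = -7 (r = -2 - 1*5 = -2 - 5 = -7)
1/(-1880*r + B) = 1/(-1880*(-7) + 1/90732) = 1/(13160 + 1/90732) = 1/(1194033121/90732) = 90732/1194033121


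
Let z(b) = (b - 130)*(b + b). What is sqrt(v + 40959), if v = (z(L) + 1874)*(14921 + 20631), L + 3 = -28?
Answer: sqrt(421545471) ≈ 20532.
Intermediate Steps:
L = -31 (L = -3 - 28 = -31)
z(b) = 2*b*(-130 + b) (z(b) = (-130 + b)*(2*b) = 2*b*(-130 + b))
v = 421504512 (v = (2*(-31)*(-130 - 31) + 1874)*(14921 + 20631) = (2*(-31)*(-161) + 1874)*35552 = (9982 + 1874)*35552 = 11856*35552 = 421504512)
sqrt(v + 40959) = sqrt(421504512 + 40959) = sqrt(421545471)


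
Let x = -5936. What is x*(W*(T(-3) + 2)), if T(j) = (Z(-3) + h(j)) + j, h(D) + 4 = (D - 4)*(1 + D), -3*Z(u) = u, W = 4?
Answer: -237440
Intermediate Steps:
Z(u) = -u/3
h(D) = -4 + (1 + D)*(-4 + D) (h(D) = -4 + (D - 4)*(1 + D) = -4 + (-4 + D)*(1 + D) = -4 + (1 + D)*(-4 + D))
T(j) = -7 + j² - 2*j (T(j) = (-⅓*(-3) + (-8 + j² - 3*j)) + j = (1 + (-8 + j² - 3*j)) + j = (-7 + j² - 3*j) + j = -7 + j² - 2*j)
x*(W*(T(-3) + 2)) = -23744*((-7 + (-3)² - 2*(-3)) + 2) = -23744*((-7 + 9 + 6) + 2) = -23744*(8 + 2) = -23744*10 = -5936*40 = -237440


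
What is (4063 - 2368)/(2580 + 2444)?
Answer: 1695/5024 ≈ 0.33738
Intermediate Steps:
(4063 - 2368)/(2580 + 2444) = 1695/5024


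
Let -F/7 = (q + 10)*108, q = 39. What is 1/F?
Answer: -1/37044 ≈ -2.6995e-5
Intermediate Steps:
F = -37044 (F = -7*(39 + 10)*108 = -343*108 = -7*5292 = -37044)
1/F = 1/(-37044) = -1/37044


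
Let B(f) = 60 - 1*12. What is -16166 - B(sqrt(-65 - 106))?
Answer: -16214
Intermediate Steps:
B(f) = 48 (B(f) = 60 - 12 = 48)
-16166 - B(sqrt(-65 - 106)) = -16166 - 1*48 = -16166 - 48 = -16214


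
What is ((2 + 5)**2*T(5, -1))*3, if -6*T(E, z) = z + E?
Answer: -98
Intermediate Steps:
T(E, z) = -E/6 - z/6 (T(E, z) = -(z + E)/6 = -(E + z)/6 = -E/6 - z/6)
((2 + 5)**2*T(5, -1))*3 = ((2 + 5)**2*(-1/6*5 - 1/6*(-1)))*3 = (7**2*(-5/6 + 1/6))*3 = (49*(-2/3))*3 = -98/3*3 = -98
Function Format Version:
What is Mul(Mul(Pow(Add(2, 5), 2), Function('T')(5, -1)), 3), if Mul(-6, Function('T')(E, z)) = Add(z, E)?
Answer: -98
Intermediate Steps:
Function('T')(E, z) = Add(Mul(Rational(-1, 6), E), Mul(Rational(-1, 6), z)) (Function('T')(E, z) = Mul(Rational(-1, 6), Add(z, E)) = Mul(Rational(-1, 6), Add(E, z)) = Add(Mul(Rational(-1, 6), E), Mul(Rational(-1, 6), z)))
Mul(Mul(Pow(Add(2, 5), 2), Function('T')(5, -1)), 3) = Mul(Mul(Pow(Add(2, 5), 2), Add(Mul(Rational(-1, 6), 5), Mul(Rational(-1, 6), -1))), 3) = Mul(Mul(Pow(7, 2), Add(Rational(-5, 6), Rational(1, 6))), 3) = Mul(Mul(49, Rational(-2, 3)), 3) = Mul(Rational(-98, 3), 3) = -98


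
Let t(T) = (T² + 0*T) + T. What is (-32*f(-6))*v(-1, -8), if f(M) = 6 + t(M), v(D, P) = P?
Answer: 9216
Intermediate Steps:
t(T) = T + T² (t(T) = (T² + 0) + T = T² + T = T + T²)
f(M) = 6 + M*(1 + M)
(-32*f(-6))*v(-1, -8) = -32*(6 - 6*(1 - 6))*(-8) = -32*(6 - 6*(-5))*(-8) = -32*(6 + 30)*(-8) = -32*36*(-8) = -1152*(-8) = 9216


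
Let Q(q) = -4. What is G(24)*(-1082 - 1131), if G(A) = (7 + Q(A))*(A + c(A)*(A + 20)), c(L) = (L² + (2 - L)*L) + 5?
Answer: -15641484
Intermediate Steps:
c(L) = 5 + L² + L*(2 - L) (c(L) = (L² + L*(2 - L)) + 5 = 5 + L² + L*(2 - L))
G(A) = 3*A + 3*(5 + 2*A)*(20 + A) (G(A) = (7 - 4)*(A + (5 + 2*A)*(A + 20)) = 3*(A + (5 + 2*A)*(20 + A)) = 3*A + 3*(5 + 2*A)*(20 + A))
G(24)*(-1082 - 1131) = (300 + 6*24² + 138*24)*(-1082 - 1131) = (300 + 6*576 + 3312)*(-2213) = (300 + 3456 + 3312)*(-2213) = 7068*(-2213) = -15641484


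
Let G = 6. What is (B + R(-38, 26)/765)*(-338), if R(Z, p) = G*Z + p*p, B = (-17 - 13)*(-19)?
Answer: -147536324/765 ≈ -1.9286e+5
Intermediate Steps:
B = 570 (B = -30*(-19) = 570)
R(Z, p) = p**2 + 6*Z (R(Z, p) = 6*Z + p*p = 6*Z + p**2 = p**2 + 6*Z)
(B + R(-38, 26)/765)*(-338) = (570 + (26**2 + 6*(-38))/765)*(-338) = (570 + (676 - 228)*(1/765))*(-338) = (570 + 448*(1/765))*(-338) = (570 + 448/765)*(-338) = (436498/765)*(-338) = -147536324/765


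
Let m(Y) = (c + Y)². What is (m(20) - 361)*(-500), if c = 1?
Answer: -40000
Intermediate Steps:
m(Y) = (1 + Y)²
(m(20) - 361)*(-500) = ((1 + 20)² - 361)*(-500) = (21² - 361)*(-500) = (441 - 361)*(-500) = 80*(-500) = -40000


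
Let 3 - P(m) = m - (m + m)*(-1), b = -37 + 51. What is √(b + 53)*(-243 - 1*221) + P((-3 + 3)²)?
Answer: 3 - 464*√67 ≈ -3795.0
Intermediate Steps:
b = 14
P(m) = 3 - 3*m (P(m) = 3 - (m - (m + m)*(-1)) = 3 - (m - 2*m*(-1)) = 3 - (m - (-2)*m) = 3 - (m + 2*m) = 3 - 3*m)
√(b + 53)*(-243 - 1*221) + P((-3 + 3)²) = √(14 + 53)*(-243 - 1*221) + (3 - 3*(-3 + 3)²) = √67*(-243 - 221) + (3 - 3*0²) = √67*(-464) + (3 - 3*0) = -464*√67 + (3 + 0) = -464*√67 + 3 = 3 - 464*√67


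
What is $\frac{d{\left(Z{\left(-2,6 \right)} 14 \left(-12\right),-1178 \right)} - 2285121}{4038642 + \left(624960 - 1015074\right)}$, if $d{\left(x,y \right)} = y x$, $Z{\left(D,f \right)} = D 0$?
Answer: $- \frac{761707}{1216176} \approx -0.62631$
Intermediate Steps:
$Z{\left(D,f \right)} = 0$
$d{\left(x,y \right)} = x y$
$\frac{d{\left(Z{\left(-2,6 \right)} 14 \left(-12\right),-1178 \right)} - 2285121}{4038642 + \left(624960 - 1015074\right)} = \frac{0 \cdot 14 \left(-12\right) \left(-1178\right) - 2285121}{4038642 + \left(624960 - 1015074\right)} = \frac{0 \left(-12\right) \left(-1178\right) - 2285121}{4038642 + \left(624960 - 1015074\right)} = \frac{0 \left(-1178\right) - 2285121}{4038642 - 390114} = \frac{0 - 2285121}{3648528} = \left(-2285121\right) \frac{1}{3648528} = - \frac{761707}{1216176}$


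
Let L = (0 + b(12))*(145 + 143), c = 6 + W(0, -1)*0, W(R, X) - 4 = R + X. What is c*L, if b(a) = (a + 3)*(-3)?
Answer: -77760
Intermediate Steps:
W(R, X) = 4 + R + X (W(R, X) = 4 + (R + X) = 4 + R + X)
b(a) = -9 - 3*a (b(a) = (3 + a)*(-3) = -9 - 3*a)
c = 6 (c = 6 + (4 + 0 - 1)*0 = 6 + 3*0 = 6 + 0 = 6)
L = -12960 (L = (0 + (-9 - 3*12))*(145 + 143) = (0 + (-9 - 36))*288 = (0 - 45)*288 = -45*288 = -12960)
c*L = 6*(-12960) = -77760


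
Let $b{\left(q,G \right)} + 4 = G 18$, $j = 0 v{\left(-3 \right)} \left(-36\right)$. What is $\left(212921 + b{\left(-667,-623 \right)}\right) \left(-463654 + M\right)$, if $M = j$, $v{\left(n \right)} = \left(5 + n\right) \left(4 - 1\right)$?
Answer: $-93520402762$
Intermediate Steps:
$v{\left(n \right)} = 15 + 3 n$ ($v{\left(n \right)} = \left(5 + n\right) 3 = 15 + 3 n$)
$j = 0$ ($j = 0 \left(15 + 3 \left(-3\right)\right) \left(-36\right) = 0 \left(15 - 9\right) \left(-36\right) = 0 \cdot 6 \left(-36\right) = 0 \left(-36\right) = 0$)
$M = 0$
$b{\left(q,G \right)} = -4 + 18 G$ ($b{\left(q,G \right)} = -4 + G 18 = -4 + 18 G$)
$\left(212921 + b{\left(-667,-623 \right)}\right) \left(-463654 + M\right) = \left(212921 + \left(-4 + 18 \left(-623\right)\right)\right) \left(-463654 + 0\right) = \left(212921 - 11218\right) \left(-463654\right) = 201703 \left(-463654\right) = -93520402762$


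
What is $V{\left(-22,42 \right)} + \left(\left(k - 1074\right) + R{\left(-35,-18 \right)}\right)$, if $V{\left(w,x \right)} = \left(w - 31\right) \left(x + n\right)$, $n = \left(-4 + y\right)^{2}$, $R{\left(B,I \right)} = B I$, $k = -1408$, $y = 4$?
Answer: $-4078$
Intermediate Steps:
$n = 0$ ($n = \left(-4 + 4\right)^{2} = 0^{2} = 0$)
$V{\left(w,x \right)} = x \left(-31 + w\right)$ ($V{\left(w,x \right)} = \left(w - 31\right) \left(x + 0\right) = \left(-31 + w\right) x = x \left(-31 + w\right)$)
$V{\left(-22,42 \right)} + \left(\left(k - 1074\right) + R{\left(-35,-18 \right)}\right) = 42 \left(-31 - 22\right) - 1852 = 42 \left(-53\right) + \left(-2482 + 630\right) = -2226 - 1852 = -4078$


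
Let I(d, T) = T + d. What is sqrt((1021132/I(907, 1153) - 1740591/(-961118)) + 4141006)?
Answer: sqrt(1014672553882732645366830)/494975770 ≈ 2035.1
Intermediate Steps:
sqrt((1021132/I(907, 1153) - 1740591/(-961118)) + 4141006) = sqrt((1021132/(1153 + 907) - 1740591/(-961118)) + 4141006) = sqrt((1021132/2060 - 1740591*(-1/961118)) + 4141006) = sqrt((1021132*(1/2060) + 1740591/961118) + 4141006) = sqrt((255283/515 + 1740591/961118) + 4141006) = sqrt(246253490759/494975770 + 4141006) = sqrt(2049943886915379/494975770) = sqrt(1014672553882732645366830)/494975770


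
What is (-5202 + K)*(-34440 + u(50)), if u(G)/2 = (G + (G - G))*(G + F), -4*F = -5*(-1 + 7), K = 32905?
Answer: -794799070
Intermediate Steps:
F = 15/2 (F = -(-5)*(-1 + 7)/4 = -(-5)*6/4 = -1/4*(-30) = 15/2 ≈ 7.5000)
u(G) = 2*G*(15/2 + G) (u(G) = 2*((G + (G - G))*(G + 15/2)) = 2*((G + 0)*(15/2 + G)) = 2*(G*(15/2 + G)) = 2*G*(15/2 + G))
(-5202 + K)*(-34440 + u(50)) = (-5202 + 32905)*(-34440 + 50*(15 + 2*50)) = 27703*(-34440 + 50*(15 + 100)) = 27703*(-34440 + 50*115) = 27703*(-34440 + 5750) = 27703*(-28690) = -794799070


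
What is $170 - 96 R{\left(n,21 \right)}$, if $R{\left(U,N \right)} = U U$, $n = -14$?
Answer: $-18646$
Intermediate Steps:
$R{\left(U,N \right)} = U^{2}$
$170 - 96 R{\left(n,21 \right)} = 170 - 96 \left(-14\right)^{2} = 170 - 18816 = -18646$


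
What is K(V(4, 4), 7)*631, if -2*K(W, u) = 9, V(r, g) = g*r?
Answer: -5679/2 ≈ -2839.5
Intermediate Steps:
K(W, u) = -9/2 (K(W, u) = -1/2*9 = -9/2)
K(V(4, 4), 7)*631 = -9/2*631 = -5679/2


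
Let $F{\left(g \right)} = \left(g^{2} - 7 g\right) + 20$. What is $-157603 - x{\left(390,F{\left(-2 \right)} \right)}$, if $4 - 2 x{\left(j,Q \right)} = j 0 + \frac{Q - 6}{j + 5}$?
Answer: $- \frac{62253959}{395} \approx -1.5761 \cdot 10^{5}$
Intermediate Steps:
$F{\left(g \right)} = 20 + g^{2} - 7 g$
$x{\left(j,Q \right)} = 2 - \frac{-6 + Q}{2 \left(5 + j\right)}$ ($x{\left(j,Q \right)} = 2 - \frac{j 0 + \frac{Q - 6}{j + 5}}{2} = 2 - \frac{0 + \frac{-6 + Q}{5 + j}}{2} = 2 - \frac{\frac{1}{5 + j} \left(-6 + Q\right)}{2} = 2 - \frac{-6 + Q}{2 \left(5 + j\right)}$)
$-157603 - x{\left(390,F{\left(-2 \right)} \right)} = -157603 - \frac{26 - \left(20 + \left(-2\right)^{2} - -14\right) + 4 \cdot 390}{2 \left(5 + 390\right)} = -157603 - \frac{26 - \left(20 + 4 + 14\right) + 1560}{2 \cdot 395} = -157603 - \frac{1}{2} \cdot \frac{1}{395} \left(26 - 38 + 1560\right) = -157603 - \frac{1}{2} \cdot \frac{1}{395} \cdot 1548 = -157603 - \frac{774}{395} = - \frac{62253959}{395}$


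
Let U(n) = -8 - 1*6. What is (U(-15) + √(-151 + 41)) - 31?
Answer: -45 + I*√110 ≈ -45.0 + 10.488*I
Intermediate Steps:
U(n) = -14 (U(n) = -8 - 6 = -14)
(U(-15) + √(-151 + 41)) - 31 = (-14 + √(-151 + 41)) - 31 = (-14 + √(-110)) - 31 = (-14 + I*√110) - 31 = -45 + I*√110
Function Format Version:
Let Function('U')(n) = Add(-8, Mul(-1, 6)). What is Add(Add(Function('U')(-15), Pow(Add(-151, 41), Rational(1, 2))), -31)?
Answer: Add(-45, Mul(I, Pow(110, Rational(1, 2)))) ≈ Add(-45.000, Mul(10.488, I))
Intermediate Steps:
Function('U')(n) = -14 (Function('U')(n) = Add(-8, -6) = -14)
Add(Add(Function('U')(-15), Pow(Add(-151, 41), Rational(1, 2))), -31) = Add(Add(-14, Pow(Add(-151, 41), Rational(1, 2))), -31) = Add(Add(-14, Pow(-110, Rational(1, 2))), -31) = Add(Add(-14, Mul(I, Pow(110, Rational(1, 2)))), -31) = Add(-45, Mul(I, Pow(110, Rational(1, 2))))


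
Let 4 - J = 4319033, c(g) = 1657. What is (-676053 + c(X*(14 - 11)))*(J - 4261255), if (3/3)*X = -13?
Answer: 5786509208464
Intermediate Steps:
X = -13
J = -4319029 (J = 4 - 1*4319033 = 4 - 4319033 = -4319029)
(-676053 + c(X*(14 - 11)))*(J - 4261255) = (-676053 + 1657)*(-4319029 - 4261255) = -674396*(-8580284) = 5786509208464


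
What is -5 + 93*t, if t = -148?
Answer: -13769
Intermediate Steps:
-5 + 93*t = -5 + 93*(-148) = -5 - 13764 = -13769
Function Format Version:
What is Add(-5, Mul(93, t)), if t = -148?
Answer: -13769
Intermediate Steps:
Add(-5, Mul(93, t)) = Add(-5, Mul(93, -148)) = Add(-5, -13764) = -13769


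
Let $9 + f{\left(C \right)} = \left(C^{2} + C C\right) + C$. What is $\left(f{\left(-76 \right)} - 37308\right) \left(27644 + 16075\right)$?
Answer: $-1129742679$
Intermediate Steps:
$f{\left(C \right)} = -9 + C + 2 C^{2}$ ($f{\left(C \right)} = -9 + \left(\left(C^{2} + C C\right) + C\right) = -9 + \left(\left(C^{2} + C^{2}\right) + C\right) = -9 + \left(2 C^{2} + C\right) = -9 + \left(C + 2 C^{2}\right) = -9 + C + 2 C^{2}$)
$\left(f{\left(-76 \right)} - 37308\right) \left(27644 + 16075\right) = \left(\left(-9 - 76 + 2 \left(-76\right)^{2}\right) - 37308\right) \left(27644 + 16075\right) = \left(\left(-9 - 76 + 2 \cdot 5776\right) - 37308\right) 43719 = \left(\left(-9 - 76 + 11552\right) - 37308\right) 43719 = \left(11467 - 37308\right) 43719 = \left(-25841\right) 43719 = -1129742679$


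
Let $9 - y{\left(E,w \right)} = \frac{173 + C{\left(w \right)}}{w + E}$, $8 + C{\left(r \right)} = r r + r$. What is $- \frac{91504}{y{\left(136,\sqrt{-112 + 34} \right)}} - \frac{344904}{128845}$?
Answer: $\frac{56 \left(- 210582002 \sqrt{78} + 28639454063 i\right)}{128845 \left(- 1137 i + 8 \sqrt{78}\right)} \approx -10950.0 - 30.513 i$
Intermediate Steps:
$C{\left(r \right)} = -8 + r + r^{2}$ ($C{\left(r \right)} = -8 + \left(r r + r\right) = -8 + \left(r^{2} + r\right) = -8 + \left(r + r^{2}\right) = -8 + r + r^{2}$)
$y{\left(E,w \right)} = 9 - \frac{165 + w + w^{2}}{E + w}$ ($y{\left(E,w \right)} = 9 - \frac{173 + \left(-8 + w + w^{2}\right)}{w + E} = 9 - \frac{165 + w + w^{2}}{E + w}$)
$- \frac{91504}{y{\left(136,\sqrt{-112 + 34} \right)}} - \frac{344904}{128845} = - \frac{91504}{\frac{1}{136 + \sqrt{-112 + 34}} \left(-165 - \left(\sqrt{-112 + 34}\right)^{2} + 8 \sqrt{-112 + 34} + 9 \cdot 136\right)} - \frac{344904}{128845} = - \frac{91504}{\frac{1}{136 + \sqrt{-78}} \left(-165 - \left(\sqrt{-78}\right)^{2} + 8 \sqrt{-78} + 1224\right)} - \frac{344904}{128845} = - \frac{91504}{\frac{1}{136 + i \sqrt{78}} \left(-165 - \left(i \sqrt{78}\right)^{2} + 8 i \sqrt{78} + 1224\right)} - \frac{344904}{128845} = - \frac{91504}{\frac{1}{136 + i \sqrt{78}} \left(-165 - -78 + 8 i \sqrt{78} + 1224\right)} - \frac{344904}{128845} = - \frac{91504}{\frac{1}{136 + i \sqrt{78}} \left(-165 + 78 + 8 i \sqrt{78} + 1224\right)} - \frac{344904}{128845} = - \frac{91504}{\frac{1}{136 + i \sqrt{78}} \left(1137 + 8 i \sqrt{78}\right)} - \frac{344904}{128845} = - 91504 \frac{136 + i \sqrt{78}}{1137 + 8 i \sqrt{78}} - \frac{344904}{128845} = - \frac{91504 \left(136 + i \sqrt{78}\right)}{1137 + 8 i \sqrt{78}} - \frac{344904}{128845} = - \frac{344904}{128845} - \frac{91504 \left(136 + i \sqrt{78}\right)}{1137 + 8 i \sqrt{78}}$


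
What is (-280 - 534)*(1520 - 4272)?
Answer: 2240128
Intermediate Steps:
(-280 - 534)*(1520 - 4272) = -814*(-2752) = 2240128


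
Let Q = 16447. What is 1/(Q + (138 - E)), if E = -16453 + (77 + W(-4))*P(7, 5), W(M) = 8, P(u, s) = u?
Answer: 1/32443 ≈ 3.0823e-5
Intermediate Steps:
E = -15858 (E = -16453 + (77 + 8)*7 = -16453 + 85*7 = -16453 + 595 = -15858)
1/(Q + (138 - E)) = 1/(16447 + (138 - 1*(-15858))) = 1/(16447 + (138 + 15858)) = 1/(16447 + 15996) = 1/32443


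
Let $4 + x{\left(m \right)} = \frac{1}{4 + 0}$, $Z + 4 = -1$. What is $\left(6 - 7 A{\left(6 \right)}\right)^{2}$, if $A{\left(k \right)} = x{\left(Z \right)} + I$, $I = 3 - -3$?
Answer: $\frac{1521}{16} \approx 95.063$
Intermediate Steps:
$Z = -5$ ($Z = -4 - 1 = -5$)
$I = 6$ ($I = 3 + 3 = 6$)
$x{\left(m \right)} = - \frac{15}{4}$ ($x{\left(m \right)} = -4 + \frac{1}{4 + 0} = -4 + \frac{1}{4} = - \frac{15}{4}$)
$A{\left(k \right)} = \frac{9}{4}$ ($A{\left(k \right)} = - \frac{15}{4} + 6 = \frac{9}{4}$)
$\left(6 - 7 A{\left(6 \right)}\right)^{2} = \left(6 - \frac{63}{4}\right)^{2} = \left(- \frac{39}{4}\right)^{2} = \frac{1521}{16}$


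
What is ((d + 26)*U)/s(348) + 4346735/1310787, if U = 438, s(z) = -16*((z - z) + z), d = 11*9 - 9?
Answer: -60913571/10486296 ≈ -5.8089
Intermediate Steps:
d = 90 (d = 99 - 9 = 90)
s(z) = -16*z (s(z) = -16*(0 + z) = -16*z)
((d + 26)*U)/s(348) + 4346735/1310787 = ((90 + 26)*438)/((-16*348)) + 4346735/1310787 = (116*438)/(-5568) + 4346735*(1/1310787) = 50808*(-1/5568) + 4346735/1310787 = -73/8 + 4346735/1310787 = -60913571/10486296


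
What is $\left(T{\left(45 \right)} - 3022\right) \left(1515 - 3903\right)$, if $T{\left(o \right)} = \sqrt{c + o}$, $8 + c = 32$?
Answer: $7216536 - 2388 \sqrt{69} \approx 7.1967 \cdot 10^{6}$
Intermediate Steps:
$c = 24$ ($c = -8 + 32 = 24$)
$T{\left(o \right)} = \sqrt{24 + o}$
$\left(T{\left(45 \right)} - 3022\right) \left(1515 - 3903\right) = \left(\sqrt{24 + 45} - 3022\right) \left(1515 - 3903\right) = \left(\sqrt{69} - 3022\right) \left(-2388\right) = \left(-3022 + \sqrt{69}\right) \left(-2388\right) = 7216536 - 2388 \sqrt{69}$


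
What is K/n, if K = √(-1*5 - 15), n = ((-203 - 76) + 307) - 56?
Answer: -I*√5/14 ≈ -0.15972*I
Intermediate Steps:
n = -28 (n = (-279 + 307) - 56 = 28 - 56 = -28)
K = 2*I*√5 (K = √(-5 - 15) = √(-20) = 2*I*√5 ≈ 4.4721*I)
K/n = (2*I*√5)/(-28) = (2*I*√5)*(-1/28) = -I*√5/14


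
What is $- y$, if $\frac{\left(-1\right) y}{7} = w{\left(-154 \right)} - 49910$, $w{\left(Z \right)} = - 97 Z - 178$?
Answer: $-246050$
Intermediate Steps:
$w{\left(Z \right)} = -178 - 97 Z$
$y = 246050$ ($y = - 7 \left(\left(-178 - -14938\right) - 49910\right) = - 7 \left(\left(-178 + 14938\right) - 49910\right) = - 7 \left(14760 - 49910\right) = \left(-7\right) \left(-35150\right) = 246050$)
$- y = \left(-1\right) 246050 = -246050$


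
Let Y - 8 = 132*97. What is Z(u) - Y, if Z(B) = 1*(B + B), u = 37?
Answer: -12738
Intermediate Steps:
Z(B) = 2*B (Z(B) = 1*(2*B) = 2*B)
Y = 12812 (Y = 8 + 132*97 = 8 + 12804 = 12812)
Z(u) - Y = 2*37 - 1*12812 = 74 - 12812 = -12738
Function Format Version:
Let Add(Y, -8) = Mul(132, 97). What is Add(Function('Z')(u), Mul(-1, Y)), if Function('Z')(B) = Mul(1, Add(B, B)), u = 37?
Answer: -12738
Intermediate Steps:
Function('Z')(B) = Mul(2, B) (Function('Z')(B) = Mul(1, Mul(2, B)) = Mul(2, B))
Y = 12812 (Y = Add(8, Mul(132, 97)) = Add(8, 12804) = 12812)
Add(Function('Z')(u), Mul(-1, Y)) = Add(Mul(2, 37), Mul(-1, 12812)) = Add(74, -12812) = -12738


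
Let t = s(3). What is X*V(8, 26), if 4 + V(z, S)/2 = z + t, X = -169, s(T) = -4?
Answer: 0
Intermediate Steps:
t = -4
V(z, S) = -16 + 2*z (V(z, S) = -8 + 2*(z - 4) = -8 + 2*(-4 + z) = -8 + (-8 + 2*z) = -16 + 2*z)
X*V(8, 26) = -169*(-16 + 2*8) = -169*(-16 + 16) = -169*0 = 0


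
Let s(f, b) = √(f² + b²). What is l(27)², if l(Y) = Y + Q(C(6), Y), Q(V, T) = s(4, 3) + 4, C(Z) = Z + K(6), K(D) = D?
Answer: 1296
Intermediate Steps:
s(f, b) = √(b² + f²)
C(Z) = 6 + Z (C(Z) = Z + 6 = 6 + Z)
Q(V, T) = 9 (Q(V, T) = √(3² + 4²) + 4 = √(9 + 16) + 4 = √25 + 4 = 5 + 4 = 9)
l(Y) = 9 + Y (l(Y) = Y + 9 = 9 + Y)
l(27)² = (9 + 27)² = 36² = 1296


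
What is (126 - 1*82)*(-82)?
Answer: -3608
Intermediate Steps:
(126 - 1*82)*(-82) = (126 - 82)*(-82) = 44*(-82) = -3608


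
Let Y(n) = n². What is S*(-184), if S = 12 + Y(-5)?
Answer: -6808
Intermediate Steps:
S = 37 (S = 12 + (-5)² = 12 + 25 = 37)
S*(-184) = 37*(-184) = -6808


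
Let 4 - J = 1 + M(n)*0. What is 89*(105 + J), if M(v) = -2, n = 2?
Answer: 9612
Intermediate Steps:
J = 3 (J = 4 - (1 - 2*0) = 4 - (1 + 0) = 4 - 1*1 = 4 - 1 = 3)
89*(105 + J) = 89*(105 + 3) = 89*108 = 9612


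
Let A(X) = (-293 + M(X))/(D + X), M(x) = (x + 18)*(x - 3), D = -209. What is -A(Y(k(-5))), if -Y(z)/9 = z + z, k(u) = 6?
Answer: 9697/317 ≈ 30.590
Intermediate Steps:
M(x) = (-3 + x)*(18 + x) (M(x) = (18 + x)*(-3 + x) = (-3 + x)*(18 + x))
Y(z) = -18*z (Y(z) = -9*(z + z) = -18*z)
A(X) = (-347 + X**2 + 15*X)/(-209 + X) (A(X) = (-293 + (-54 + X**2 + 15*X))/(-209 + X) = (-347 + X**2 + 15*X)/(-209 + X))
-A(Y(k(-5))) = -(-347 + (-18*6)**2 + 15*(-18*6))/(-209 - 18*6) = -(-347 + (-108)**2 + 15*(-108))/(-209 - 108) = -(-347 + 11664 - 1620)/(-317) = -(-1)*9697/317 = -1*(-9697/317) = 9697/317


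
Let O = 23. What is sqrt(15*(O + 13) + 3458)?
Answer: sqrt(3998) ≈ 63.230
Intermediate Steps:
sqrt(15*(O + 13) + 3458) = sqrt(15*(23 + 13) + 3458) = sqrt(15*36 + 3458) = sqrt(540 + 3458) = sqrt(3998)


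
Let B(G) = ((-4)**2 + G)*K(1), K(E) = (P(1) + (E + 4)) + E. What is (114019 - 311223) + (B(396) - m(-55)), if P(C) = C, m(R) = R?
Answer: -194265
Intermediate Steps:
K(E) = 5 + 2*E (K(E) = (1 + (E + 4)) + E = (1 + (4 + E)) + E = (5 + E) + E = 5 + 2*E)
B(G) = 112 + 7*G (B(G) = ((-4)**2 + G)*(5 + 2*1) = (16 + G)*(5 + 2) = (16 + G)*7 = 112 + 7*G)
(114019 - 311223) + (B(396) - m(-55)) = (114019 - 311223) + ((112 + 7*396) - 1*(-55)) = -197204 + ((112 + 2772) + 55) = -197204 + (2884 + 55) = -197204 + 2939 = -194265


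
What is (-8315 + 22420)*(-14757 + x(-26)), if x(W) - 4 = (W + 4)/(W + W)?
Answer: -416170195/2 ≈ -2.0808e+8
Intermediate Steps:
x(W) = 4 + (4 + W)/(2*W) (x(W) = 4 + (W + 4)/(W + W) = 4 + (4 + W)/((2*W)) = 4 + (4 + W)*(1/(2*W)) = 4 + (4 + W)/(2*W))
(-8315 + 22420)*(-14757 + x(-26)) = (-8315 + 22420)*(-14757 + (9/2 + 2/(-26))) = 14105*(-14757 + (9/2 + 2*(-1/26))) = 14105*(-14757 + (9/2 - 1/13)) = 14105*(-14757 + 115/26) = 14105*(-383567/26) = -416170195/2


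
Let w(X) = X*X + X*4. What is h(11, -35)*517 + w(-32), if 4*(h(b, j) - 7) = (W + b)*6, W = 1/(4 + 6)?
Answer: 262461/20 ≈ 13123.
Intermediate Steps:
W = 1/10 ≈ 0.10000
w(X) = X**2 + 4*X
h(b, j) = 143/20 + 3*b/2 (h(b, j) = 7 + ((1/10 + b)*6)/4 = 7 + (3/5 + 6*b)/4 = 7 + (3/20 + 3*b/2) = 143/20 + 3*b/2)
h(11, -35)*517 + w(-32) = (143/20 + (3/2)*11)*517 - 32*(4 - 32) = (143/20 + 33/2)*517 - 32*(-28) = (473/20)*517 + 896 = 244541/20 + 896 = 262461/20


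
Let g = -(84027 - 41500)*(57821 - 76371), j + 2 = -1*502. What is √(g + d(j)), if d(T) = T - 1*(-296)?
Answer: √788875642 ≈ 28087.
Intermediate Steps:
j = -504 (j = -2 - 1*502 = -2 - 502 = -504)
g = 788875850 (g = -42527*(-18550) = -1*(-788875850) = 788875850)
d(T) = 296 + T (d(T) = T + 296 = 296 + T)
√(g + d(j)) = √(788875850 + (296 - 504)) = √(788875850 - 208) = √788875642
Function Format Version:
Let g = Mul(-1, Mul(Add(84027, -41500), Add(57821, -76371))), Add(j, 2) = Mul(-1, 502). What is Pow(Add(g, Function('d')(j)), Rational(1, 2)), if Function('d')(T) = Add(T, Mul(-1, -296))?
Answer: Pow(788875642, Rational(1, 2)) ≈ 28087.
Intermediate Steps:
j = -504 (j = Add(-2, Mul(-1, 502)) = Add(-2, -502) = -504)
g = 788875850 (g = Mul(-1, Mul(42527, -18550)) = Mul(-1, -788875850) = 788875850)
Function('d')(T) = Add(296, T) (Function('d')(T) = Add(T, 296) = Add(296, T))
Pow(Add(g, Function('d')(j)), Rational(1, 2)) = Pow(Add(788875850, Add(296, -504)), Rational(1, 2)) = Pow(Add(788875850, -208), Rational(1, 2)) = Pow(788875642, Rational(1, 2))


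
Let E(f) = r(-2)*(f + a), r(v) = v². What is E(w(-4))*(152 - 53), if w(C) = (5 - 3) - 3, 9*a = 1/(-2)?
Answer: -418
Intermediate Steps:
a = -1/18 (a = (⅑)/(-2) = (⅑)*(-½) = -1/18 ≈ -0.055556)
w(C) = -1 (w(C) = 2 - 3 = -1)
E(f) = -2/9 + 4*f (E(f) = (-2)²*(f - 1/18) = 4*(-1/18 + f) = -2/9 + 4*f)
E(w(-4))*(152 - 53) = (-2/9 + 4*(-1))*(152 - 53) = (-2/9 - 4)*99 = -38/9*99 = -418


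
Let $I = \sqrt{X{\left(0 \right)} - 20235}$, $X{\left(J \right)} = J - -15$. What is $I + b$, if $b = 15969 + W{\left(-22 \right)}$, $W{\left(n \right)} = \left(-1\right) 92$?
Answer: $15877 + 2 i \sqrt{5055} \approx 15877.0 + 142.2 i$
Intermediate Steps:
$X{\left(J \right)} = 15 + J$ ($X{\left(J \right)} = J + 15 = 15 + J$)
$W{\left(n \right)} = -92$
$I = 2 i \sqrt{5055}$ ($I = \sqrt{\left(15 + 0\right) - 20235} = \sqrt{15 - 20235} = \sqrt{-20220} = 2 i \sqrt{5055} \approx 142.2 i$)
$b = 15877$ ($b = 15969 - 92 = 15877$)
$I + b = 2 i \sqrt{5055} + 15877 = 15877 + 2 i \sqrt{5055}$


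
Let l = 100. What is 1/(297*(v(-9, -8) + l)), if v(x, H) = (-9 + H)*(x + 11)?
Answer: 1/19602 ≈ 5.1015e-5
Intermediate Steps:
v(x, H) = (-9 + H)*(11 + x)
1/(297*(v(-9, -8) + l)) = 1/(297*((-99 - 9*(-9) + 11*(-8) - 8*(-9)) + 100)) = 1/(297*((-99 + 81 - 88 + 72) + 100)) = 1/(297*(-34 + 100)) = 1/(297*66) = 1/19602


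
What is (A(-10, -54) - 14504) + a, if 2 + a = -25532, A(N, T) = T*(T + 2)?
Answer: -37230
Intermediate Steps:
A(N, T) = T*(2 + T)
a = -25534 (a = -2 - 25532 = -25534)
(A(-10, -54) - 14504) + a = (-54*(2 - 54) - 14504) - 25534 = (-54*(-52) - 14504) - 25534 = (2808 - 14504) - 25534 = -11696 - 25534 = -37230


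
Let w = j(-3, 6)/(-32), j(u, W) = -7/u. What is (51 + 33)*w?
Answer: -49/8 ≈ -6.1250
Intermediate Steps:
w = -7/96 (w = -7/(-3)/(-32) = -7*(-1/3)*(-1/32) = (7/3)*(-1/32) = -7/96 ≈ -0.072917)
(51 + 33)*w = (51 + 33)*(-7/96) = 84*(-7/96) = -49/8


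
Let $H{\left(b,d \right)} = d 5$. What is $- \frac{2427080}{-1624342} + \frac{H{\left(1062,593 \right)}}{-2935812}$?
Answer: $\frac{3560317207465}{2384381367852} \approx 1.4932$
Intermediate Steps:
$H{\left(b,d \right)} = 5 d$
$- \frac{2427080}{-1624342} + \frac{H{\left(1062,593 \right)}}{-2935812} = - \frac{2427080}{-1624342} + \frac{5 \cdot 593}{-2935812} = \left(-2427080\right) \left(- \frac{1}{1624342}\right) + 2965 \left(- \frac{1}{2935812}\right) = \frac{1213540}{812171} - \frac{2965}{2935812} = \frac{3560317207465}{2384381367852}$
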